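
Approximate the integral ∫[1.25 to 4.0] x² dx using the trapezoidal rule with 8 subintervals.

f(x) = x²
a = 1.25, b = 4.0, n = 8
h = (b - a)/n = 0.343750

Trapezoidal rule: (h/2)[f(x₀) + 2f(x₁) + 2f(x₂) + ... + f(xₙ)]

x_0 = 1.2500, f(x_0) = 1.562500, coefficient = 1
x_1 = 1.5938, f(x_1) = 2.540039, coefficient = 2
x_2 = 1.9375, f(x_2) = 3.753906, coefficient = 2
x_3 = 2.2812, f(x_3) = 5.204102, coefficient = 2
x_4 = 2.6250, f(x_4) = 6.890625, coefficient = 2
x_5 = 2.9688, f(x_5) = 8.813477, coefficient = 2
x_6 = 3.3125, f(x_6) = 10.972656, coefficient = 2
x_7 = 3.6562, f(x_7) = 13.368164, coefficient = 2
x_8 = 4.0000, f(x_8) = 16.000000, coefficient = 1

I ≈ (0.343750/2) × 120.648438 = 20.736450
Exact value: 20.682292
Error: 0.054159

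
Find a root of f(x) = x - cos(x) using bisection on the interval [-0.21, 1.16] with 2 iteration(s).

f(x) = x - cos(x)
Initial interval: [-0.21, 1.16]

Iteration 1:
  c_1 = (-0.210000 + 1.160000)/2 = 0.475000
  f(c_1) = f(0.475000) = -0.414293
  f(a) × f(c) ≥ 0, new interval: [0.475000, 1.160000]
Iteration 2:
  c_2 = (0.475000 + 1.160000)/2 = 0.817500
  f(c_2) = f(0.817500) = 0.133453
  f(a) × f(c) < 0, new interval: [0.475000, 0.817500]

After 2 iteration(s), the approximation is c_2 = 0.817500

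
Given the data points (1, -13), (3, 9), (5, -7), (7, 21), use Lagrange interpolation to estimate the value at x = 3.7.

Lagrange interpolation formula:
P(x) = Σ yᵢ × Lᵢ(x)
where Lᵢ(x) = Π_{j≠i} (x - xⱼ)/(xᵢ - xⱼ)

L_0(3.7) = (3.7 - 3)/(1 - 3) × (3.7 - 5)/(1 - 5) × (3.7 - 7)/(1 - 7) = -0.062563
L_1(3.7) = (3.7 - 1)/(3 - 1) × (3.7 - 5)/(3 - 5) × (3.7 - 7)/(3 - 7) = 0.723937
L_2(3.7) = (3.7 - 1)/(5 - 1) × (3.7 - 3)/(5 - 3) × (3.7 - 7)/(5 - 7) = 0.389813
L_3(3.7) = (3.7 - 1)/(7 - 1) × (3.7 - 3)/(7 - 3) × (3.7 - 5)/(7 - 5) = -0.051188

P(3.7) = (-13)×L_0(3.7) + 9×L_1(3.7) + (-7)×L_2(3.7) + 21×L_3(3.7)
P(3.7) = 3.525125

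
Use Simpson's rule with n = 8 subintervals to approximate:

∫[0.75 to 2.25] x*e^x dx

f(x) = x*e^x
a = 0.75, b = 2.25, n = 8
h = (b - a)/n = 0.187500

Simpson's rule: (h/3)[f(x₀) + 4f(x₁) + 2f(x₂) + ... + f(xₙ)]

x_0 = 0.7500, f(x_0) = 1.587750, coefficient = 1
x_1 = 0.9375, f(x_1) = 2.393990, coefficient = 4
x_2 = 1.1250, f(x_2) = 3.465244, coefficient = 2
x_3 = 1.3125, f(x_3) = 4.876529, coefficient = 4
x_4 = 1.5000, f(x_4) = 6.722534, coefficient = 2
x_5 = 1.6875, f(x_5) = 9.122539, coefficient = 4
x_6 = 1.8750, f(x_6) = 12.226536, coefficient = 2
x_7 = 2.0625, f(x_7) = 16.222819, coefficient = 4
x_8 = 2.2500, f(x_8) = 21.347406, coefficient = 1

I ≈ (0.187500/3) × 198.227291 = 12.389206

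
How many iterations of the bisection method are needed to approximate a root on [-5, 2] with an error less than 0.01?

We need (b-a)/2^n ≤ 0.01
(2 - (-5))/2^n ≤ 0.01
7/2^n ≤ 0.01
2^n ≥ 700
n ≥ log₂(700) = 9.45
n ≥ 10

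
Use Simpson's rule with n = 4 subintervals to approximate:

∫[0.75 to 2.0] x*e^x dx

f(x) = x*e^x
a = 0.75, b = 2.0, n = 4
h = (b - a)/n = 0.312500

Simpson's rule: (h/3)[f(x₀) + 4f(x₁) + 2f(x₂) + ... + f(xₙ)]

x_0 = 0.7500, f(x_0) = 1.587750, coefficient = 1
x_1 = 1.0625, f(x_1) = 3.074446, coefficient = 4
x_2 = 1.3750, f(x_2) = 5.438230, coefficient = 2
x_3 = 1.6875, f(x_3) = 9.122539, coefficient = 4
x_4 = 2.0000, f(x_4) = 14.778112, coefficient = 1

I ≈ (0.312500/3) × 76.030261 = 7.919819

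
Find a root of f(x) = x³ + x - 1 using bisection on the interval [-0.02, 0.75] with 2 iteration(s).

f(x) = x³ + x - 1
Initial interval: [-0.02, 0.75]

Iteration 1:
  c_1 = (-0.020000 + 0.750000)/2 = 0.365000
  f(c_1) = f(0.365000) = -0.586373
  f(a) × f(c) ≥ 0, new interval: [0.365000, 0.750000]
Iteration 2:
  c_2 = (0.365000 + 0.750000)/2 = 0.557500
  f(c_2) = f(0.557500) = -0.269226
  f(a) × f(c) ≥ 0, new interval: [0.557500, 0.750000]

After 2 iteration(s), the approximation is c_2 = 0.557500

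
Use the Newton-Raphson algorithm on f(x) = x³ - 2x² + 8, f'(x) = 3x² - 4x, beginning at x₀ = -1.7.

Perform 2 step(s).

f(x) = x³ - 2x² + 8
f'(x) = 3x² - 4x
x₀ = -1.7

Newton-Raphson formula: x_{n+1} = x_n - f(x_n)/f'(x_n)

Iteration 1:
  f(-1.700000) = -2.693000
  f'(-1.700000) = 15.470000
  x_1 = -1.700000 - (-2.693000)/15.470000 = -1.525921
Iteration 2:
  f(-1.525921) = -0.209879
  f'(-1.525921) = 13.088991
  x_2 = -1.525921 - (-0.209879)/13.088991 = -1.509886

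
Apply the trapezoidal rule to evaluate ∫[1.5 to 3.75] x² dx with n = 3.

f(x) = x²
a = 1.5, b = 3.75, n = 3
h = (b - a)/n = 0.750000

Trapezoidal rule: (h/2)[f(x₀) + 2f(x₁) + 2f(x₂) + ... + f(xₙ)]

x_0 = 1.5000, f(x_0) = 2.250000, coefficient = 1
x_1 = 2.2500, f(x_1) = 5.062500, coefficient = 2
x_2 = 3.0000, f(x_2) = 9.000000, coefficient = 2
x_3 = 3.7500, f(x_3) = 14.062500, coefficient = 1

I ≈ (0.750000/2) × 44.437500 = 16.664062
Exact value: 16.453125
Error: 0.210938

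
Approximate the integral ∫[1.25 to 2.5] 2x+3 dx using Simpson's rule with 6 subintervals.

f(x) = 2x+3
a = 1.25, b = 2.5, n = 6
h = (b - a)/n = 0.208333

Simpson's rule: (h/3)[f(x₀) + 4f(x₁) + 2f(x₂) + ... + f(xₙ)]

x_0 = 1.2500, f(x_0) = 5.500000, coefficient = 1
x_1 = 1.4583, f(x_1) = 5.916667, coefficient = 4
x_2 = 1.6667, f(x_2) = 6.333333, coefficient = 2
x_3 = 1.8750, f(x_3) = 6.750000, coefficient = 4
x_4 = 2.0833, f(x_4) = 7.166667, coefficient = 2
x_5 = 2.2917, f(x_5) = 7.583333, coefficient = 4
x_6 = 2.5000, f(x_6) = 8.000000, coefficient = 1

I ≈ (0.208333/3) × 121.500000 = 8.437500
Exact value: 8.437500
Error: 0.000000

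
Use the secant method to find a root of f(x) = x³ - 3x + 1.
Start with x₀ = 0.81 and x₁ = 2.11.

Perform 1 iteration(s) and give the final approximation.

f(x) = x³ - 3x + 1
x₀ = 0.81, x₁ = 2.11

Secant formula: x_{n+1} = x_n - f(x_n)(x_n - x_{n-1})/(f(x_n) - f(x_{n-1}))

Iteration 1:
  f(0.810000) = -0.898559
  f(2.110000) = 4.063931
  x_2 = 2.110000 - 4.063931×(2.110000 - 0.810000)/(4.063931 - (-0.898559))
       = 1.045391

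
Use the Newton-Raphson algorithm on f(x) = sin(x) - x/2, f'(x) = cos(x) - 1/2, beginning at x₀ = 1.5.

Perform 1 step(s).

f(x) = sin(x) - x/2
f'(x) = cos(x) - 1/2
x₀ = 1.5

Newton-Raphson formula: x_{n+1} = x_n - f(x_n)/f'(x_n)

Iteration 1:
  f(1.500000) = 0.247495
  f'(1.500000) = -0.429263
  x_1 = 1.500000 - 0.247495/(-0.429263) = 2.076558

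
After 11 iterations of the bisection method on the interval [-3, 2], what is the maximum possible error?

Bisection error bound: |error| ≤ (b-a)/2^n
|error| ≤ (2 - (-3))/2^11 = 5/2^11
|error| ≤ 0.0024414062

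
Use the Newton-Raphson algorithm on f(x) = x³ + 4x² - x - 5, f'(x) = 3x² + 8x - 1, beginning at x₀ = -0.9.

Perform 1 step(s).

f(x) = x³ + 4x² - x - 5
f'(x) = 3x² + 8x - 1
x₀ = -0.9

Newton-Raphson formula: x_{n+1} = x_n - f(x_n)/f'(x_n)

Iteration 1:
  f(-0.900000) = -1.589000
  f'(-0.900000) = -5.770000
  x_1 = -0.900000 - (-1.589000)/(-5.770000) = -1.175390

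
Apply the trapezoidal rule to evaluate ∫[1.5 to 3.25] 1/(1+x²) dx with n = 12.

f(x) = 1/(1+x²)
a = 1.5, b = 3.25, n = 12
h = (b - a)/n = 0.145833

Trapezoidal rule: (h/2)[f(x₀) + 2f(x₁) + 2f(x₂) + ... + f(xₙ)]

x_0 = 1.5000, f(x_0) = 0.307692, coefficient = 1
x_1 = 1.6458, f(x_1) = 0.269631, coefficient = 2
x_2 = 1.7917, f(x_2) = 0.237526, coefficient = 2
x_3 = 1.9375, f(x_3) = 0.210353, coefficient = 2
x_4 = 2.0833, f(x_4) = 0.187256, coefficient = 2
x_5 = 2.2292, f(x_5) = 0.167527, coefficient = 2
x_6 = 2.3750, f(x_6) = 0.150588, coefficient = 2
x_7 = 2.5208, f(x_7) = 0.135969, coefficient = 2
x_8 = 2.6667, f(x_8) = 0.123288, coefficient = 2
x_9 = 2.8125, f(x_9) = 0.112231, coefficient = 2
x_10 = 2.9583, f(x_10) = 0.102546, coefficient = 2
x_11 = 3.1042, f(x_11) = 0.094022, coefficient = 2
x_12 = 3.2500, f(x_12) = 0.086486, coefficient = 1

I ≈ (0.145833/2) × 3.976055 = 0.289921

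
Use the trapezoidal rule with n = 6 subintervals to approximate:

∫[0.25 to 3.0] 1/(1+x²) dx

f(x) = 1/(1+x²)
a = 0.25, b = 3.0, n = 6
h = (b - a)/n = 0.458333

Trapezoidal rule: (h/2)[f(x₀) + 2f(x₁) + 2f(x₂) + ... + f(xₙ)]

x_0 = 0.2500, f(x_0) = 0.941176, coefficient = 1
x_1 = 0.7083, f(x_1) = 0.665896, coefficient = 2
x_2 = 1.1667, f(x_2) = 0.423529, coefficient = 2
x_3 = 1.6250, f(x_3) = 0.274678, coefficient = 2
x_4 = 2.0833, f(x_4) = 0.187256, coefficient = 2
x_5 = 2.5417, f(x_5) = 0.134047, coefficient = 2
x_6 = 3.0000, f(x_6) = 0.100000, coefficient = 1

I ≈ (0.458333/2) × 4.411990 = 1.011081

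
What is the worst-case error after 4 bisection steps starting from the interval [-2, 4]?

Bisection error bound: |error| ≤ (b-a)/2^n
|error| ≤ (4 - (-2))/2^4 = 6/2^4
|error| ≤ 0.3750000000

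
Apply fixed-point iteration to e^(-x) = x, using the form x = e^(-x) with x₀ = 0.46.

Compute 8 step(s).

Equation: e^(-x) = x
Fixed-point form: x = e^(-x)
x₀ = 0.46

x_1 = g(0.460000) = 0.631284
x_2 = g(0.631284) = 0.531909
x_3 = g(0.531909) = 0.587483
x_4 = g(0.587483) = 0.555724
x_5 = g(0.555724) = 0.573657
x_6 = g(0.573657) = 0.563461
x_7 = g(0.563461) = 0.569235
x_8 = g(0.569235) = 0.565958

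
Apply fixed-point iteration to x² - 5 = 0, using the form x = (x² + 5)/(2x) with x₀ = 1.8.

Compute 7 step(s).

Equation: x² - 5 = 0
Fixed-point form: x = (x² + 5)/(2x)
x₀ = 1.8

x_1 = g(1.800000) = 2.288889
x_2 = g(2.288889) = 2.236677
x_3 = g(2.236677) = 2.236068
x_4 = g(2.236068) = 2.236068
x_5 = g(2.236068) = 2.236068
x_6 = g(2.236068) = 2.236068
x_7 = g(2.236068) = 2.236068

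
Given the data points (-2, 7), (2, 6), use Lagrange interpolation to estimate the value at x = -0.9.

Lagrange interpolation formula:
P(x) = Σ yᵢ × Lᵢ(x)
where Lᵢ(x) = Π_{j≠i} (x - xⱼ)/(xᵢ - xⱼ)

L_0(-0.9) = (-0.9 - 2)/(-2 - 2) = 0.725000
L_1(-0.9) = (-0.9 - (-2))/(2 - (-2)) = 0.275000

P(-0.9) = 7×L_0(-0.9) + 6×L_1(-0.9)
P(-0.9) = 6.725000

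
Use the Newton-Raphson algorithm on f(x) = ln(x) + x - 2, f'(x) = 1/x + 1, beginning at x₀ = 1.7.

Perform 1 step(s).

f(x) = ln(x) + x - 2
f'(x) = 1/x + 1
x₀ = 1.7

Newton-Raphson formula: x_{n+1} = x_n - f(x_n)/f'(x_n)

Iteration 1:
  f(1.700000) = 0.230628
  f'(1.700000) = 1.588235
  x_1 = 1.700000 - 0.230628/1.588235 = 1.554790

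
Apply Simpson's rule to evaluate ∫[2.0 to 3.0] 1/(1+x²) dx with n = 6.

f(x) = 1/(1+x²)
a = 2.0, b = 3.0, n = 6
h = (b - a)/n = 0.166667

Simpson's rule: (h/3)[f(x₀) + 4f(x₁) + 2f(x₂) + ... + f(xₙ)]

x_0 = 2.0000, f(x_0) = 0.200000, coefficient = 1
x_1 = 2.1667, f(x_1) = 0.175610, coefficient = 4
x_2 = 2.3333, f(x_2) = 0.155172, coefficient = 2
x_3 = 2.5000, f(x_3) = 0.137931, coefficient = 4
x_4 = 2.6667, f(x_4) = 0.123288, coefficient = 2
x_5 = 2.8333, f(x_5) = 0.110769, coefficient = 4
x_6 = 3.0000, f(x_6) = 0.100000, coefficient = 1

I ≈ (0.166667/3) × 2.554160 = 0.141898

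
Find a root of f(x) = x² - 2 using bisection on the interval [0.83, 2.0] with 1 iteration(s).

f(x) = x² - 2
Initial interval: [0.83, 2.0]

Iteration 1:
  c_1 = (0.830000 + 2.000000)/2 = 1.415000
  f(c_1) = f(1.415000) = 0.002225
  f(a) × f(c) < 0, new interval: [0.830000, 1.415000]

After 1 iteration(s), the approximation is c_1 = 1.415000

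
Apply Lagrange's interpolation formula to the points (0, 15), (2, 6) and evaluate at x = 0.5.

Lagrange interpolation formula:
P(x) = Σ yᵢ × Lᵢ(x)
where Lᵢ(x) = Π_{j≠i} (x - xⱼ)/(xᵢ - xⱼ)

L_0(0.5) = (0.5 - 2)/(0 - 2) = 0.750000
L_1(0.5) = (0.5 - 0)/(2 - 0) = 0.250000

P(0.5) = 15×L_0(0.5) + 6×L_1(0.5)
P(0.5) = 12.750000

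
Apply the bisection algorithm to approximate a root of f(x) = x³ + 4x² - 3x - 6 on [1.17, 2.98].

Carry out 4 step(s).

f(x) = x³ + 4x² - 3x - 6
Initial interval: [1.17, 2.98]

Iteration 1:
  c_1 = (1.170000 + 2.980000)/2 = 2.075000
  f(c_1) = f(2.075000) = 13.931672
  f(a) × f(c) < 0, new interval: [1.170000, 2.075000]
Iteration 2:
  c_2 = (1.170000 + 2.075000)/2 = 1.622500
  f(c_2) = f(1.622500) = 3.933766
  f(a) × f(c) < 0, new interval: [1.170000, 1.622500]
Iteration 3:
  c_3 = (1.170000 + 1.622500)/2 = 1.396250
  f(c_3) = f(1.396250) = 0.331315
  f(a) × f(c) < 0, new interval: [1.170000, 1.396250]
Iteration 4:
  c_4 = (1.170000 + 1.396250)/2 = 1.283125
  f(c_4) = f(1.283125) = -1.151186
  f(a) × f(c) ≥ 0, new interval: [1.283125, 1.396250]

After 4 iteration(s), the approximation is c_4 = 1.283125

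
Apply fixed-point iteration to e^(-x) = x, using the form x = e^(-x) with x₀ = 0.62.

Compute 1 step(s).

Equation: e^(-x) = x
Fixed-point form: x = e^(-x)
x₀ = 0.62

x_1 = g(0.620000) = 0.537944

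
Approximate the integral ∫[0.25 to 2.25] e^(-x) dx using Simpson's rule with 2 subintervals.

f(x) = e^(-x)
a = 0.25, b = 2.25, n = 2
h = (b - a)/n = 1.000000

Simpson's rule: (h/3)[f(x₀) + 4f(x₁) + 2f(x₂) + ... + f(xₙ)]

x_0 = 0.2500, f(x_0) = 0.778801, coefficient = 1
x_1 = 1.2500, f(x_1) = 0.286505, coefficient = 4
x_2 = 2.2500, f(x_2) = 0.105399, coefficient = 1

I ≈ (1.000000/3) × 2.030219 = 0.676740
Exact value: 0.673402
Error: 0.003338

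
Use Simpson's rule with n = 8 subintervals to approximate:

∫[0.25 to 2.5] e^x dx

f(x) = e^x
a = 0.25, b = 2.5, n = 8
h = (b - a)/n = 0.281250

Simpson's rule: (h/3)[f(x₀) + 4f(x₁) + 2f(x₂) + ... + f(xₙ)]

x_0 = 0.2500, f(x_0) = 1.284025, coefficient = 1
x_1 = 0.5312, f(x_1) = 1.701057, coefficient = 4
x_2 = 0.8125, f(x_2) = 2.253535, coefficient = 2
x_3 = 1.0938, f(x_3) = 2.985449, coefficient = 4
x_4 = 1.3750, f(x_4) = 3.955077, coefficient = 2
x_5 = 1.6562, f(x_5) = 5.239625, coefficient = 4
x_6 = 1.9375, f(x_6) = 6.941376, coefficient = 2
x_7 = 2.2188, f(x_7) = 9.195829, coefficient = 4
x_8 = 2.5000, f(x_8) = 12.182494, coefficient = 1

I ≈ (0.281250/3) × 116.254334 = 10.898844
Exact value: 10.898469
Error: 0.000375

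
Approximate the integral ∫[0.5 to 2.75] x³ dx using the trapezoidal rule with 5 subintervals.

f(x) = x³
a = 0.5, b = 2.75, n = 5
h = (b - a)/n = 0.450000

Trapezoidal rule: (h/2)[f(x₀) + 2f(x₁) + 2f(x₂) + ... + f(xₙ)]

x_0 = 0.5000, f(x_0) = 0.125000, coefficient = 1
x_1 = 0.9500, f(x_1) = 0.857375, coefficient = 2
x_2 = 1.4000, f(x_2) = 2.744000, coefficient = 2
x_3 = 1.8500, f(x_3) = 6.331625, coefficient = 2
x_4 = 2.3000, f(x_4) = 12.167000, coefficient = 2
x_5 = 2.7500, f(x_5) = 20.796875, coefficient = 1

I ≈ (0.450000/2) × 65.121875 = 14.652422
Exact value: 14.282227
Error: 0.370195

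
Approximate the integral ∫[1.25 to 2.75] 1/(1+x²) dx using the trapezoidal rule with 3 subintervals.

f(x) = 1/(1+x²)
a = 1.25, b = 2.75, n = 3
h = (b - a)/n = 0.500000

Trapezoidal rule: (h/2)[f(x₀) + 2f(x₁) + 2f(x₂) + ... + f(xₙ)]

x_0 = 1.2500, f(x_0) = 0.390244, coefficient = 1
x_1 = 1.7500, f(x_1) = 0.246154, coefficient = 2
x_2 = 2.2500, f(x_2) = 0.164948, coefficient = 2
x_3 = 2.7500, f(x_3) = 0.116788, coefficient = 1

I ≈ (0.500000/2) × 1.329237 = 0.332309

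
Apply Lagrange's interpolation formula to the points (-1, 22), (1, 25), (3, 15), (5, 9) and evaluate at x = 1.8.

Lagrange interpolation formula:
P(x) = Σ yᵢ × Lᵢ(x)
where Lᵢ(x) = Π_{j≠i} (x - xⱼ)/(xᵢ - xⱼ)

L_0(1.8) = (1.8 - 1)/(-1 - 1) × (1.8 - 3)/(-1 - 3) × (1.8 - 5)/(-1 - 5) = -0.064000
L_1(1.8) = (1.8 - (-1))/(1 - (-1)) × (1.8 - 3)/(1 - 3) × (1.8 - 5)/(1 - 5) = 0.672000
L_2(1.8) = (1.8 - (-1))/(3 - (-1)) × (1.8 - 1)/(3 - 1) × (1.8 - 5)/(3 - 5) = 0.448000
L_3(1.8) = (1.8 - (-1))/(5 - (-1)) × (1.8 - 1)/(5 - 1) × (1.8 - 3)/(5 - 3) = -0.056000

P(1.8) = 22×L_0(1.8) + 25×L_1(1.8) + 15×L_2(1.8) + 9×L_3(1.8)
P(1.8) = 21.608000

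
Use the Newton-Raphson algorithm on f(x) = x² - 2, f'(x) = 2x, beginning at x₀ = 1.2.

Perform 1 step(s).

f(x) = x² - 2
f'(x) = 2x
x₀ = 1.2

Newton-Raphson formula: x_{n+1} = x_n - f(x_n)/f'(x_n)

Iteration 1:
  f(1.200000) = -0.560000
  f'(1.200000) = 2.400000
  x_1 = 1.200000 - (-0.560000)/2.400000 = 1.433333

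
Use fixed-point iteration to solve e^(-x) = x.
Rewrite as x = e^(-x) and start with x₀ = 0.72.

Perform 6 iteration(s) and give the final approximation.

Equation: e^(-x) = x
Fixed-point form: x = e^(-x)
x₀ = 0.72

x_1 = g(0.720000) = 0.486752
x_2 = g(0.486752) = 0.614619
x_3 = g(0.614619) = 0.540847
x_4 = g(0.540847) = 0.582255
x_5 = g(0.582255) = 0.558637
x_6 = g(0.558637) = 0.571988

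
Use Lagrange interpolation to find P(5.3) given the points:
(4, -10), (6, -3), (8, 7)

Lagrange interpolation formula:
P(x) = Σ yᵢ × Lᵢ(x)
where Lᵢ(x) = Π_{j≠i} (x - xⱼ)/(xᵢ - xⱼ)

L_0(5.3) = (5.3 - 6)/(4 - 6) × (5.3 - 8)/(4 - 8) = 0.236250
L_1(5.3) = (5.3 - 4)/(6 - 4) × (5.3 - 8)/(6 - 8) = 0.877500
L_2(5.3) = (5.3 - 4)/(8 - 4) × (5.3 - 6)/(8 - 6) = -0.113750

P(5.3) = (-10)×L_0(5.3) + (-3)×L_1(5.3) + 7×L_2(5.3)
P(5.3) = -5.791250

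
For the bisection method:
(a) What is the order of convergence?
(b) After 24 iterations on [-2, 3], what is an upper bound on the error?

(a) Bisection has linear (order 1) convergence; the error is halved each step.

(b) Error bound = (b-a)/2^n = (3 - (-2))/2^{24}
    = 5/2^{24}

(a) 1 (linear); (b) error ≤ 2.98e-07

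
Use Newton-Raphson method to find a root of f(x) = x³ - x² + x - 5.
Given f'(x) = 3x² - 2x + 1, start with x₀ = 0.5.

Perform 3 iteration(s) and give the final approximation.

f(x) = x³ - x² + x - 5
f'(x) = 3x² - 2x + 1
x₀ = 0.5

Newton-Raphson formula: x_{n+1} = x_n - f(x_n)/f'(x_n)

Iteration 1:
  f(0.500000) = -4.625000
  f'(0.500000) = 0.750000
  x_1 = 0.500000 - (-4.625000)/0.750000 = 6.666667
Iteration 2:
  f(6.666667) = 253.518519
  f'(6.666667) = 121.000000
  x_2 = 6.666667 - 253.518519/121.000000 = 4.571472
Iteration 3:
  f(4.571472) = 74.209382
  f'(4.571472) = 54.552132
  x_3 = 4.571472 - 74.209382/54.552132 = 3.211133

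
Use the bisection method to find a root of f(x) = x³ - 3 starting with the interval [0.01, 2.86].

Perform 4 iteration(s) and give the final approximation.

f(x) = x³ - 3
Initial interval: [0.01, 2.86]

Iteration 1:
  c_1 = (0.010000 + 2.860000)/2 = 1.435000
  f(c_1) = f(1.435000) = -0.045012
  f(a) × f(c) ≥ 0, new interval: [1.435000, 2.860000]
Iteration 2:
  c_2 = (1.435000 + 2.860000)/2 = 2.147500
  f(c_2) = f(2.147500) = 6.903747
  f(a) × f(c) < 0, new interval: [1.435000, 2.147500]
Iteration 3:
  c_3 = (1.435000 + 2.147500)/2 = 1.791250
  f(c_3) = f(1.791250) = 2.747363
  f(a) × f(c) < 0, new interval: [1.435000, 1.791250]
Iteration 4:
  c_4 = (1.435000 + 1.791250)/2 = 1.613125
  f(c_4) = f(1.613125) = 1.197629
  f(a) × f(c) < 0, new interval: [1.435000, 1.613125]

After 4 iteration(s), the approximation is c_4 = 1.613125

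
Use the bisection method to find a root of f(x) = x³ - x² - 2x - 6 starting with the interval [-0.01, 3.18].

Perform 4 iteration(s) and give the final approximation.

f(x) = x³ - x² - 2x - 6
Initial interval: [-0.01, 3.18]

Iteration 1:
  c_1 = (-0.010000 + 3.180000)/2 = 1.585000
  f(c_1) = f(1.585000) = -7.700348
  f(a) × f(c) ≥ 0, new interval: [1.585000, 3.180000]
Iteration 2:
  c_2 = (1.585000 + 3.180000)/2 = 2.382500
  f(c_2) = f(2.382500) = -2.917507
  f(a) × f(c) ≥ 0, new interval: [2.382500, 3.180000]
Iteration 3:
  c_3 = (2.382500 + 3.180000)/2 = 2.781250
  f(c_3) = f(2.781250) = 2.216095
  f(a) × f(c) < 0, new interval: [2.382500, 2.781250]
Iteration 4:
  c_4 = (2.382500 + 2.781250)/2 = 2.581875
  f(c_4) = f(2.581875) = -0.618847
  f(a) × f(c) ≥ 0, new interval: [2.581875, 2.781250]

After 4 iteration(s), the approximation is c_4 = 2.581875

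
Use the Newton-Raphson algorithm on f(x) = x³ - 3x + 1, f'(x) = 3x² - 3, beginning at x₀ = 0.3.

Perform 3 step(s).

f(x) = x³ - 3x + 1
f'(x) = 3x² - 3
x₀ = 0.3

Newton-Raphson formula: x_{n+1} = x_n - f(x_n)/f'(x_n)

Iteration 1:
  f(0.300000) = 0.127000
  f'(0.300000) = -2.730000
  x_1 = 0.300000 - 0.127000/(-2.730000) = 0.346520
Iteration 2:
  f(0.346520) = 0.002048
  f'(0.346520) = -2.639771
  x_2 = 0.346520 - 0.002048/(-2.639771) = 0.347296
Iteration 3:
  f(0.347296) = 0.000001
  f'(0.347296) = -2.638156
  x_3 = 0.347296 - 0.000001/(-2.638156) = 0.347296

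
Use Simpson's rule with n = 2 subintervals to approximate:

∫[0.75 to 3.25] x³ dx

f(x) = x³
a = 0.75, b = 3.25, n = 2
h = (b - a)/n = 1.250000

Simpson's rule: (h/3)[f(x₀) + 4f(x₁) + 2f(x₂) + ... + f(xₙ)]

x_0 = 0.7500, f(x_0) = 0.421875, coefficient = 1
x_1 = 2.0000, f(x_1) = 8.000000, coefficient = 4
x_2 = 3.2500, f(x_2) = 34.328125, coefficient = 1

I ≈ (1.250000/3) × 66.750000 = 27.812500
Exact value: 27.812500
Error: 0.000000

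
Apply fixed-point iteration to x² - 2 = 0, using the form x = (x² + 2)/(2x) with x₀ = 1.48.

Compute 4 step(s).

Equation: x² - 2 = 0
Fixed-point form: x = (x² + 2)/(2x)
x₀ = 1.48

x_1 = g(1.480000) = 1.415676
x_2 = g(1.415676) = 1.414214
x_3 = g(1.414214) = 1.414214
x_4 = g(1.414214) = 1.414214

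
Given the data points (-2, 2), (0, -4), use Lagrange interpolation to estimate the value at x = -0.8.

Lagrange interpolation formula:
P(x) = Σ yᵢ × Lᵢ(x)
where Lᵢ(x) = Π_{j≠i} (x - xⱼ)/(xᵢ - xⱼ)

L_0(-0.8) = (-0.8 - 0)/(-2 - 0) = 0.400000
L_1(-0.8) = (-0.8 - (-2))/(0 - (-2)) = 0.600000

P(-0.8) = 2×L_0(-0.8) + (-4)×L_1(-0.8)
P(-0.8) = -1.600000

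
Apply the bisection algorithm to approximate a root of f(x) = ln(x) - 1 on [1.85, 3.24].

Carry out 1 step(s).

f(x) = ln(x) - 1
Initial interval: [1.85, 3.24]

Iteration 1:
  c_1 = (1.850000 + 3.240000)/2 = 2.545000
  f(c_1) = f(2.545000) = -0.065869
  f(a) × f(c) ≥ 0, new interval: [2.545000, 3.240000]

After 1 iteration(s), the approximation is c_1 = 2.545000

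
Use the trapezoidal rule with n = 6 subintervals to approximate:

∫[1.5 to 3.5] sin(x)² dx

f(x) = sin(x)²
a = 1.5, b = 3.5, n = 6
h = (b - a)/n = 0.333333

Trapezoidal rule: (h/2)[f(x₀) + 2f(x₁) + 2f(x₂) + ... + f(xₙ)]

x_0 = 1.5000, f(x_0) = 0.994996, coefficient = 1
x_1 = 1.8333, f(x_1) = 0.932643, coefficient = 2
x_2 = 2.1667, f(x_2) = 0.685022, coefficient = 2
x_3 = 2.5000, f(x_3) = 0.358169, coefficient = 2
x_4 = 2.8333, f(x_4) = 0.092052, coefficient = 2
x_5 = 3.1667, f(x_5) = 0.000629, coefficient = 2
x_6 = 3.5000, f(x_6) = 0.123049, coefficient = 1

I ≈ (0.333333/2) × 5.255074 = 0.875846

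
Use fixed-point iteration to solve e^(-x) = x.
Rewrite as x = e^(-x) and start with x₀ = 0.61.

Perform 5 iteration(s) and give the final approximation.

Equation: e^(-x) = x
Fixed-point form: x = e^(-x)
x₀ = 0.61

x_1 = g(0.610000) = 0.543351
x_2 = g(0.543351) = 0.580799
x_3 = g(0.580799) = 0.559451
x_4 = g(0.559451) = 0.571523
x_5 = g(0.571523) = 0.564665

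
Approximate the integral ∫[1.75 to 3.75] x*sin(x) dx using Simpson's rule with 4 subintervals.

f(x) = x*sin(x)
a = 1.75, b = 3.75, n = 4
h = (b - a)/n = 0.500000

Simpson's rule: (h/3)[f(x₀) + 4f(x₁) + 2f(x₂) + ... + f(xₙ)]

x_0 = 1.7500, f(x_0) = 1.721975, coefficient = 1
x_1 = 2.2500, f(x_1) = 1.750665, coefficient = 4
x_2 = 2.7500, f(x_2) = 1.049568, coefficient = 2
x_3 = 3.2500, f(x_3) = -0.351634, coefficient = 4
x_4 = 3.7500, f(x_4) = -2.143355, coefficient = 1

I ≈ (0.500000/3) × 7.273878 = 1.212313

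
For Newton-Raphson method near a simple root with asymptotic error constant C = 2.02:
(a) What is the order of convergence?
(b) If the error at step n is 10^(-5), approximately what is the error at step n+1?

(a) Newton-Raphson has quadratic (order 2) convergence near simple roots.
    This means |e_{n+1}| ≈ C|e_n|².

(b) With |e_n| = 10^(-5) and C = 2.02:
    |e_{n+1}| ≈ 2.02 × (10^(-5))² = 2.02 × 10^(-10)

(a) 2 (quadratic); (b) |e_{n+1}| ≈ 2.020e-10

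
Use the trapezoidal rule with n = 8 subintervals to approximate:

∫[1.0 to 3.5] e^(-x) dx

f(x) = e^(-x)
a = 1.0, b = 3.5, n = 8
h = (b - a)/n = 0.312500

Trapezoidal rule: (h/2)[f(x₀) + 2f(x₁) + 2f(x₂) + ... + f(xₙ)]

x_0 = 1.0000, f(x_0) = 0.367879, coefficient = 1
x_1 = 1.3125, f(x_1) = 0.269146, coefficient = 2
x_2 = 1.6250, f(x_2) = 0.196912, coefficient = 2
x_3 = 1.9375, f(x_3) = 0.144064, coefficient = 2
x_4 = 2.2500, f(x_4) = 0.105399, coefficient = 2
x_5 = 2.5625, f(x_5) = 0.077112, coefficient = 2
x_6 = 2.8750, f(x_6) = 0.056416, coefficient = 2
x_7 = 3.1875, f(x_7) = 0.041275, coefficient = 2
x_8 = 3.5000, f(x_8) = 0.030197, coefficient = 1

I ≈ (0.312500/2) × 2.178724 = 0.340426
Exact value: 0.337682
Error: 0.002744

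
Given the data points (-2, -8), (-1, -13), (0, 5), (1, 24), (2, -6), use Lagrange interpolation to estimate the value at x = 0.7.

Lagrange interpolation formula:
P(x) = Σ yᵢ × Lᵢ(x)
where Lᵢ(x) = Π_{j≠i} (x - xⱼ)/(xᵢ - xⱼ)

L_0(0.7) = (0.7 - (-1))/(-2 - (-1)) × (0.7 - 0)/(-2 - 0) × (0.7 - 1)/(-2 - 1) × (0.7 - 2)/(-2 - 2) = 0.019338
L_1(0.7) = (0.7 - (-2))/(-1 - (-2)) × (0.7 - 0)/(-1 - 0) × (0.7 - 1)/(-1 - 1) × (0.7 - 2)/(-1 - 2) = -0.122850
L_2(0.7) = (0.7 - (-2))/(0 - (-2)) × (0.7 - (-1))/(0 - (-1)) × (0.7 - 1)/(0 - 1) × (0.7 - 2)/(0 - 2) = 0.447525
L_3(0.7) = (0.7 - (-2))/(1 - (-2)) × (0.7 - (-1))/(1 - (-1)) × (0.7 - 0)/(1 - 0) × (0.7 - 2)/(1 - 2) = 0.696150
L_4(0.7) = (0.7 - (-2))/(2 - (-2)) × (0.7 - (-1))/(2 - (-1)) × (0.7 - 0)/(2 - 0) × (0.7 - 1)/(2 - 1) = -0.040163

P(0.7) = (-8)×L_0(0.7) + (-13)×L_1(0.7) + 5×L_2(0.7) + 24×L_3(0.7) + (-6)×L_4(0.7)
P(0.7) = 20.628550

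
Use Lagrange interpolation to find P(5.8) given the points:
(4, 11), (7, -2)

Lagrange interpolation formula:
P(x) = Σ yᵢ × Lᵢ(x)
where Lᵢ(x) = Π_{j≠i} (x - xⱼ)/(xᵢ - xⱼ)

L_0(5.8) = (5.8 - 7)/(4 - 7) = 0.400000
L_1(5.8) = (5.8 - 4)/(7 - 4) = 0.600000

P(5.8) = 11×L_0(5.8) + (-2)×L_1(5.8)
P(5.8) = 3.200000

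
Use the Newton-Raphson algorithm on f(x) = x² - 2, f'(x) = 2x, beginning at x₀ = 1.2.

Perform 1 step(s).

f(x) = x² - 2
f'(x) = 2x
x₀ = 1.2

Newton-Raphson formula: x_{n+1} = x_n - f(x_n)/f'(x_n)

Iteration 1:
  f(1.200000) = -0.560000
  f'(1.200000) = 2.400000
  x_1 = 1.200000 - (-0.560000)/2.400000 = 1.433333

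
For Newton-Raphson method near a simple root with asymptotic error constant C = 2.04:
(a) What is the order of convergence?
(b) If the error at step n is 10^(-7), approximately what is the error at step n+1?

(a) Newton-Raphson has quadratic (order 2) convergence near simple roots.
    This means |e_{n+1}| ≈ C|e_n|².

(b) With |e_n| = 10^(-7) and C = 2.04:
    |e_{n+1}| ≈ 2.04 × (10^(-7))² = 2.04 × 10^(-14)

(a) 2 (quadratic); (b) |e_{n+1}| ≈ 2.040e-14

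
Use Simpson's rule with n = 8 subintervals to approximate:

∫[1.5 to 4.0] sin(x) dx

f(x) = sin(x)
a = 1.5, b = 4.0, n = 8
h = (b - a)/n = 0.312500

Simpson's rule: (h/3)[f(x₀) + 4f(x₁) + 2f(x₂) + ... + f(xₙ)]

x_0 = 1.5000, f(x_0) = 0.997495, coefficient = 1
x_1 = 1.8125, f(x_1) = 0.970932, coefficient = 4
x_2 = 2.1250, f(x_2) = 0.850320, coefficient = 2
x_3 = 2.4375, f(x_3) = 0.647343, coefficient = 4
x_4 = 2.7500, f(x_4) = 0.381661, coefficient = 2
x_5 = 3.0625, f(x_5) = 0.079010, coefficient = 4
x_6 = 3.3750, f(x_6) = -0.231294, coefficient = 2
x_7 = 3.6875, f(x_7) = -0.519194, coefficient = 4
x_8 = 4.0000, f(x_8) = -0.756802, coefficient = 1

I ≈ (0.312500/3) × 6.954429 = 0.724420
Exact value: 0.724381
Error: 0.000039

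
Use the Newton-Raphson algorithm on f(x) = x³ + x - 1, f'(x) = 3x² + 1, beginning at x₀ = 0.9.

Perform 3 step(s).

f(x) = x³ + x - 1
f'(x) = 3x² + 1
x₀ = 0.9

Newton-Raphson formula: x_{n+1} = x_n - f(x_n)/f'(x_n)

Iteration 1:
  f(0.900000) = 0.629000
  f'(0.900000) = 3.430000
  x_1 = 0.900000 - 0.629000/3.430000 = 0.716618
Iteration 2:
  f(0.716618) = 0.084631
  f'(0.716618) = 2.540624
  x_2 = 0.716618 - 0.084631/2.540624 = 0.683307
Iteration 3:
  f(0.683307) = 0.002349
  f'(0.683307) = 2.400725
  x_3 = 0.683307 - 0.002349/2.400725 = 0.682329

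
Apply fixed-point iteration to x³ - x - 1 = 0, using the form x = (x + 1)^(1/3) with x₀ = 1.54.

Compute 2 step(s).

Equation: x³ - x - 1 = 0
Fixed-point form: x = (x + 1)^(1/3)
x₀ = 1.54

x_1 = g(1.540000) = 1.364409
x_2 = g(1.364409) = 1.332215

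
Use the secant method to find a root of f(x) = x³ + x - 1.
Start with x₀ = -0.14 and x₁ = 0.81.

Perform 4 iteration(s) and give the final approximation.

f(x) = x³ + x - 1
x₀ = -0.14, x₁ = 0.81

Secant formula: x_{n+1} = x_n - f(x_n)(x_n - x_{n-1})/(f(x_n) - f(x_{n-1}))

Iteration 1:
  f(-0.140000) = -1.142744
  f(0.810000) = 0.341441
  x_2 = 0.810000 - 0.341441×(0.810000 - (-0.140000))/(0.341441 - (-1.142744))
       = 0.591450
Iteration 2:
  f(0.810000) = 0.341441
  f(0.591450) = -0.201653
  x_3 = 0.591450 - (-0.201653)×(0.591450 - 0.810000)/(-0.201653 - 0.341441)
       = 0.672598
Iteration 3:
  f(0.591450) = -0.201653
  f(0.672598) = -0.023126
  x_4 = 0.672598 - (-0.023126)×(0.672598 - 0.591450)/(-0.023126 - (-0.201653))
       = 0.683110
Iteration 4:
  f(0.672598) = -0.023126
  f(0.683110) = 0.001876
  x_5 = 0.683110 - 0.001876×(0.683110 - 0.672598)/(0.001876 - (-0.023126))
       = 0.682321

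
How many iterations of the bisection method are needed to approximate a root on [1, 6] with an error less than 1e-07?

We need (b-a)/2^n ≤ 1e-07
(6 - 1)/2^n ≤ 1e-07
5/2^n ≤ 1e-07
2^n ≥ 50000000
n ≥ log₂(50000000) = 25.58
n ≥ 26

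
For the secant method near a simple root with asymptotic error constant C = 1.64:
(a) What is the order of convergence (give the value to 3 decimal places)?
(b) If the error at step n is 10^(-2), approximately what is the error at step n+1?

(a) Secant method has superlinear convergence with order φ = (1+√5)/2 ≈ 1.618.
    This means |e_{n+1}| ≈ C|e_n|^1.618.

(b) With |e_n| = 10^(-2) and C = 1.64:
    |e_{n+1}| ≈ 1.64 × (10^(-2))^1.618 = 1.64 × 10^(-3.24)

(a) ≈ 1.618 (golden ratio); (b) |e_{n+1}| ≈ 9.523e-04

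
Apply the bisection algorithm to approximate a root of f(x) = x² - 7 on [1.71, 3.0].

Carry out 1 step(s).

f(x) = x² - 7
Initial interval: [1.71, 3.0]

Iteration 1:
  c_1 = (1.710000 + 3.000000)/2 = 2.355000
  f(c_1) = f(2.355000) = -1.453975
  f(a) × f(c) ≥ 0, new interval: [2.355000, 3.000000]

After 1 iteration(s), the approximation is c_1 = 2.355000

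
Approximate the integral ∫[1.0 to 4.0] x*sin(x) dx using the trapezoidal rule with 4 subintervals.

f(x) = x*sin(x)
a = 1.0, b = 4.0, n = 4
h = (b - a)/n = 0.750000

Trapezoidal rule: (h/2)[f(x₀) + 2f(x₁) + 2f(x₂) + ... + f(xₙ)]

x_0 = 1.0000, f(x_0) = 0.841471, coefficient = 1
x_1 = 1.7500, f(x_1) = 1.721975, coefficient = 2
x_2 = 2.5000, f(x_2) = 1.496180, coefficient = 2
x_3 = 3.2500, f(x_3) = -0.351634, coefficient = 2
x_4 = 4.0000, f(x_4) = -3.027210, coefficient = 1

I ≈ (0.750000/2) × 3.547304 = 1.330239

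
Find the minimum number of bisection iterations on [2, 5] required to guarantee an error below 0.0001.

We need (b-a)/2^n ≤ 0.0001
(5 - 2)/2^n ≤ 0.0001
3/2^n ≤ 0.0001
2^n ≥ 30000
n ≥ log₂(30000) = 14.87
n ≥ 15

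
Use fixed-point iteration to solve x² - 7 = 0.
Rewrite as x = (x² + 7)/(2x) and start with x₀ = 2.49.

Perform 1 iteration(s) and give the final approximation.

Equation: x² - 7 = 0
Fixed-point form: x = (x² + 7)/(2x)
x₀ = 2.49

x_1 = g(2.490000) = 2.650622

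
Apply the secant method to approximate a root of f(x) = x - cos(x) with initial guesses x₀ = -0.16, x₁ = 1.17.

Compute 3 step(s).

f(x) = x - cos(x)
x₀ = -0.16, x₁ = 1.17

Secant formula: x_{n+1} = x_n - f(x_n)(x_n - x_{n-1})/(f(x_n) - f(x_{n-1}))

Iteration 1:
  f(-0.160000) = -1.147227
  f(1.170000) = 0.779848
  x_2 = 1.170000 - 0.779848×(1.170000 - (-0.160000))/(0.779848 - (-1.147227))
       = 0.631776
Iteration 2:
  f(1.170000) = 0.779848
  f(0.631776) = -0.175204
  x_3 = 0.631776 - (-0.175204)×(0.631776 - 1.170000)/(-0.175204 - 0.779848)
       = 0.730513
Iteration 3:
  f(0.631776) = -0.175204
  f(0.730513) = -0.014319
  x_4 = 0.730513 - (-0.014319)×(0.730513 - 0.631776)/(-0.014319 - (-0.175204))
       = 0.739301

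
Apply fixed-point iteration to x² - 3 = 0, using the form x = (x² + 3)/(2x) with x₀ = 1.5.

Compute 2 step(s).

Equation: x² - 3 = 0
Fixed-point form: x = (x² + 3)/(2x)
x₀ = 1.5

x_1 = g(1.500000) = 1.750000
x_2 = g(1.750000) = 1.732143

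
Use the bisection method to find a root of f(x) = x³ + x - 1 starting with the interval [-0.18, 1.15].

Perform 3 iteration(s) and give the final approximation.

f(x) = x³ + x - 1
Initial interval: [-0.18, 1.15]

Iteration 1:
  c_1 = (-0.180000 + 1.150000)/2 = 0.485000
  f(c_1) = f(0.485000) = -0.400916
  f(a) × f(c) ≥ 0, new interval: [0.485000, 1.150000]
Iteration 2:
  c_2 = (0.485000 + 1.150000)/2 = 0.817500
  f(c_2) = f(0.817500) = 0.363840
  f(a) × f(c) < 0, new interval: [0.485000, 0.817500]
Iteration 3:
  c_3 = (0.485000 + 0.817500)/2 = 0.651250
  f(c_3) = f(0.651250) = -0.072538
  f(a) × f(c) ≥ 0, new interval: [0.651250, 0.817500]

After 3 iteration(s), the approximation is c_3 = 0.651250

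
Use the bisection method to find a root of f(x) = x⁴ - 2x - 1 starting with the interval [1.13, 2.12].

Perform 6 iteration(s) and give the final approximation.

f(x) = x⁴ - 2x - 1
Initial interval: [1.13, 2.12]

Iteration 1:
  c_1 = (1.130000 + 2.120000)/2 = 1.625000
  f(c_1) = f(1.625000) = 2.722900
  f(a) × f(c) < 0, new interval: [1.130000, 1.625000]
Iteration 2:
  c_2 = (1.130000 + 1.625000)/2 = 1.377500
  f(c_2) = f(1.377500) = -0.154470
  f(a) × f(c) ≥ 0, new interval: [1.377500, 1.625000]
Iteration 3:
  c_3 = (1.377500 + 1.625000)/2 = 1.501250
  f(c_3) = f(1.501250) = 1.076896
  f(a) × f(c) < 0, new interval: [1.377500, 1.501250]
Iteration 4:
  c_4 = (1.377500 + 1.501250)/2 = 1.439375
  f(c_4) = f(1.439375) = 0.413607
  f(a) × f(c) < 0, new interval: [1.377500, 1.439375]
Iteration 5:
  c_5 = (1.377500 + 1.439375)/2 = 1.408438
  f(c_5) = f(1.408438) = 0.118176
  f(a) × f(c) < 0, new interval: [1.377500, 1.408438]
Iteration 6:
  c_6 = (1.377500 + 1.408438)/2 = 1.392969
  f(c_6) = f(1.392969) = -0.020933
  f(a) × f(c) ≥ 0, new interval: [1.392969, 1.408438]

After 6 iteration(s), the approximation is c_6 = 1.392969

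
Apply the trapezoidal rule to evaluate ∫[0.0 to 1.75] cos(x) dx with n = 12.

f(x) = cos(x)
a = 0.0, b = 1.75, n = 12
h = (b - a)/n = 0.145833

Trapezoidal rule: (h/2)[f(x₀) + 2f(x₁) + 2f(x₂) + ... + f(xₙ)]

x_0 = 0.0000, f(x_0) = 1.000000, coefficient = 1
x_1 = 0.1458, f(x_1) = 0.989385, coefficient = 2
x_2 = 0.2917, f(x_2) = 0.957766, coefficient = 2
x_3 = 0.4375, f(x_3) = 0.905814, coefficient = 2
x_4 = 0.5833, f(x_4) = 0.834631, coefficient = 2
x_5 = 0.7292, f(x_5) = 0.745730, coefficient = 2
x_6 = 0.8750, f(x_6) = 0.640997, coefficient = 2
x_7 = 1.0208, f(x_7) = 0.522656, coefficient = 2
x_8 = 1.1667, f(x_8) = 0.393219, coefficient = 2
x_9 = 1.3125, f(x_9) = 0.255434, coefficient = 2
x_10 = 1.4583, f(x_10) = 0.112226, coefficient = 2
x_11 = 1.6042, f(x_11) = -0.033364, coefficient = 2
x_12 = 1.7500, f(x_12) = -0.178246, coefficient = 1

I ≈ (0.145833/2) × 13.470740 = 0.982241
Exact value: 0.983986
Error: 0.001745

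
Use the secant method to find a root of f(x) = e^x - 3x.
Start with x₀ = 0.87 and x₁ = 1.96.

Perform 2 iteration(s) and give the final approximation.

f(x) = e^x - 3x
x₀ = 0.87, x₁ = 1.96

Secant formula: x_{n+1} = x_n - f(x_n)(x_n - x_{n-1})/(f(x_n) - f(x_{n-1}))

Iteration 1:
  f(0.870000) = -0.223089
  f(1.960000) = 1.219327
  x_2 = 1.960000 - 1.219327×(1.960000 - 0.870000)/(1.219327 - (-0.223089))
       = 1.038583
Iteration 2:
  f(1.960000) = 1.219327
  f(1.038583) = -0.290538
  x_3 = 1.038583 - (-0.290538)×(1.038583 - 1.960000)/(-0.290538 - 1.219327)
       = 1.215888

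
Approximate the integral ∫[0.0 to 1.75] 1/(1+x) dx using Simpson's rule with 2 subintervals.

f(x) = 1/(1+x)
a = 0.0, b = 1.75, n = 2
h = (b - a)/n = 0.875000

Simpson's rule: (h/3)[f(x₀) + 4f(x₁) + 2f(x₂) + ... + f(xₙ)]

x_0 = 0.0000, f(x_0) = 1.000000, coefficient = 1
x_1 = 0.8750, f(x_1) = 0.533333, coefficient = 4
x_2 = 1.7500, f(x_2) = 0.363636, coefficient = 1

I ≈ (0.875000/3) × 3.496970 = 1.019949
Exact value: 1.011601
Error: 0.008349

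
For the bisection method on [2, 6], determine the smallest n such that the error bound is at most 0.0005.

We need (b-a)/2^n ≤ 0.0005
(6 - 2)/2^n ≤ 0.0005
4/2^n ≤ 0.0005
2^n ≥ 8000
n ≥ log₂(8000) = 12.97
n ≥ 13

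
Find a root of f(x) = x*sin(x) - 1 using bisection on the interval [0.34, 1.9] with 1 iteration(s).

f(x) = x*sin(x) - 1
Initial interval: [0.34, 1.9]

Iteration 1:
  c_1 = (0.340000 + 1.900000)/2 = 1.120000
  f(c_1) = f(1.120000) = 0.008112
  f(a) × f(c) < 0, new interval: [0.340000, 1.120000]

After 1 iteration(s), the approximation is c_1 = 1.120000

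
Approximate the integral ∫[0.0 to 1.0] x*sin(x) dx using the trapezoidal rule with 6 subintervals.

f(x) = x*sin(x)
a = 0.0, b = 1.0, n = 6
h = (b - a)/n = 0.166667

Trapezoidal rule: (h/2)[f(x₀) + 2f(x₁) + 2f(x₂) + ... + f(xₙ)]

x_0 = 0.0000, f(x_0) = 0.000000, coefficient = 1
x_1 = 0.1667, f(x_1) = 0.027649, coefficient = 2
x_2 = 0.3333, f(x_2) = 0.109065, coefficient = 2
x_3 = 0.5000, f(x_3) = 0.239713, coefficient = 2
x_4 = 0.6667, f(x_4) = 0.412247, coefficient = 2
x_5 = 0.8333, f(x_5) = 0.616814, coefficient = 2
x_6 = 1.0000, f(x_6) = 0.841471, coefficient = 1

I ≈ (0.166667/2) × 3.652446 = 0.304371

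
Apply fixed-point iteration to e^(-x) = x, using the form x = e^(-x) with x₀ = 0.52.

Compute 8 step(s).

Equation: e^(-x) = x
Fixed-point form: x = e^(-x)
x₀ = 0.52

x_1 = g(0.520000) = 0.594521
x_2 = g(0.594521) = 0.551827
x_3 = g(0.551827) = 0.575897
x_4 = g(0.575897) = 0.562201
x_5 = g(0.562201) = 0.569953
x_6 = g(0.569953) = 0.565552
x_7 = g(0.565552) = 0.568047
x_8 = g(0.568047) = 0.566631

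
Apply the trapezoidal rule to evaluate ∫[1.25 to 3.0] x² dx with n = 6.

f(x) = x²
a = 1.25, b = 3.0, n = 6
h = (b - a)/n = 0.291667

Trapezoidal rule: (h/2)[f(x₀) + 2f(x₁) + 2f(x₂) + ... + f(xₙ)]

x_0 = 1.2500, f(x_0) = 1.562500, coefficient = 1
x_1 = 1.5417, f(x_1) = 2.376736, coefficient = 2
x_2 = 1.8333, f(x_2) = 3.361111, coefficient = 2
x_3 = 2.1250, f(x_3) = 4.515625, coefficient = 2
x_4 = 2.4167, f(x_4) = 5.840278, coefficient = 2
x_5 = 2.7083, f(x_5) = 7.335069, coefficient = 2
x_6 = 3.0000, f(x_6) = 9.000000, coefficient = 1

I ≈ (0.291667/2) × 57.420139 = 8.373770
Exact value: 8.348958
Error: 0.024812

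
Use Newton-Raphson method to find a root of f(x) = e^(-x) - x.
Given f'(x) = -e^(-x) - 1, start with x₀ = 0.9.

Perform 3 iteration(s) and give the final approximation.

f(x) = e^(-x) - x
f'(x) = -e^(-x) - 1
x₀ = 0.9

Newton-Raphson formula: x_{n+1} = x_n - f(x_n)/f'(x_n)

Iteration 1:
  f(0.900000) = -0.493430
  f'(0.900000) = -1.406570
  x_1 = 0.900000 - (-0.493430)/(-1.406570) = 0.549196
Iteration 2:
  f(0.549196) = 0.028218
  f'(0.549196) = -1.577414
  x_2 = 0.549196 - 0.028218/(-1.577414) = 0.567085
Iteration 3:
  f(0.567085) = 0.000092
  f'(0.567085) = -1.567177
  x_3 = 0.567085 - 0.000092/(-1.567177) = 0.567143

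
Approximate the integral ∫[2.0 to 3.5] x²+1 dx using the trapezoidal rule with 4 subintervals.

f(x) = x²+1
a = 2.0, b = 3.5, n = 4
h = (b - a)/n = 0.375000

Trapezoidal rule: (h/2)[f(x₀) + 2f(x₁) + 2f(x₂) + ... + f(xₙ)]

x_0 = 2.0000, f(x_0) = 5.000000, coefficient = 1
x_1 = 2.3750, f(x_1) = 6.640625, coefficient = 2
x_2 = 2.7500, f(x_2) = 8.562500, coefficient = 2
x_3 = 3.1250, f(x_3) = 10.765625, coefficient = 2
x_4 = 3.5000, f(x_4) = 13.250000, coefficient = 1

I ≈ (0.375000/2) × 70.187500 = 13.160156
Exact value: 13.125000
Error: 0.035156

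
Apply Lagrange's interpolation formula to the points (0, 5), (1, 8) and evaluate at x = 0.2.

Lagrange interpolation formula:
P(x) = Σ yᵢ × Lᵢ(x)
where Lᵢ(x) = Π_{j≠i} (x - xⱼ)/(xᵢ - xⱼ)

L_0(0.2) = (0.2 - 1)/(0 - 1) = 0.800000
L_1(0.2) = (0.2 - 0)/(1 - 0) = 0.200000

P(0.2) = 5×L_0(0.2) + 8×L_1(0.2)
P(0.2) = 5.600000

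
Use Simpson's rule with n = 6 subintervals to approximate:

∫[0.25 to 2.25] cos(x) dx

f(x) = cos(x)
a = 0.25, b = 2.25, n = 6
h = (b - a)/n = 0.333333

Simpson's rule: (h/3)[f(x₀) + 4f(x₁) + 2f(x₂) + ... + f(xₙ)]

x_0 = 0.2500, f(x_0) = 0.968912, coefficient = 1
x_1 = 0.5833, f(x_1) = 0.834631, coefficient = 4
x_2 = 0.9167, f(x_2) = 0.608469, coefficient = 2
x_3 = 1.2500, f(x_3) = 0.315322, coefficient = 4
x_4 = 1.5833, f(x_4) = -0.012537, coefficient = 2
x_5 = 1.9167, f(x_5) = -0.339016, coefficient = 4
x_6 = 2.2500, f(x_6) = -0.628174, coefficient = 1

I ≈ (0.333333/3) × 4.776355 = 0.530706
Exact value: 0.530669
Error: 0.000037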